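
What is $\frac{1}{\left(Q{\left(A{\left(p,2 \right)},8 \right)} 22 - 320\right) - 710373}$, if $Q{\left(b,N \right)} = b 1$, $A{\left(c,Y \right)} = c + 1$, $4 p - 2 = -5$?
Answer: $- \frac{2}{1421375} \approx -1.4071 \cdot 10^{-6}$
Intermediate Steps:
$p = - \frac{3}{4}$ ($p = \frac{1}{2} + \frac{1}{4} \left(-5\right) = \frac{1}{2} - \frac{5}{4} = - \frac{3}{4} \approx -0.75$)
$A{\left(c,Y \right)} = 1 + c$
$Q{\left(b,N \right)} = b$
$\frac{1}{\left(Q{\left(A{\left(p,2 \right)},8 \right)} 22 - 320\right) - 710373} = \frac{1}{\left(\left(1 - \frac{3}{4}\right) 22 - 320\right) - 710373} = \frac{1}{\left(\frac{1}{4} \cdot 22 - 320\right) - 710373} = \frac{1}{\left(\frac{11}{2} - 320\right) - 710373} = \frac{1}{- \frac{629}{2} - 710373} = \frac{1}{- \frac{1421375}{2}} = - \frac{2}{1421375}$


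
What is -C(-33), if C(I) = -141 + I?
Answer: 174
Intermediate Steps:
-C(-33) = -(-141 - 33) = -1*(-174) = 174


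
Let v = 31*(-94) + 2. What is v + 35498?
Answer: 32586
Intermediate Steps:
v = -2912 (v = -2914 + 2 = -2912)
v + 35498 = -2912 + 35498 = 32586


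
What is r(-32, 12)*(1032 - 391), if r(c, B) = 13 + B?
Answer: 16025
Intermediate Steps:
r(-32, 12)*(1032 - 391) = (13 + 12)*(1032 - 391) = 25*641 = 16025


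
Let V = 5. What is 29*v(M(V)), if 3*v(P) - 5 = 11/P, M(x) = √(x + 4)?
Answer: 754/9 ≈ 83.778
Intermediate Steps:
M(x) = √(4 + x)
v(P) = 5/3 + 11/(3*P) (v(P) = 5/3 + (11/P)/3 = 5/3 + 11/(3*P))
29*v(M(V)) = 29*((11 + 5*√(4 + 5))/(3*(√(4 + 5)))) = 29*((11 + 5*√9)/(3*(√9))) = 29*((⅓)*(11 + 5*3)/3) = 29*((⅓)*(⅓)*(11 + 15)) = 29*((⅓)*(⅓)*26) = 29*(26/9) = 754/9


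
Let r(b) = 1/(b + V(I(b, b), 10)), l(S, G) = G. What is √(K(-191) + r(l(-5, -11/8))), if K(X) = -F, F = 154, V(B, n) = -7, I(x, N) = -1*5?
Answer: I*√691842/67 ≈ 12.414*I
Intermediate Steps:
I(x, N) = -5
K(X) = -154 (K(X) = -1*154 = -154)
r(b) = 1/(-7 + b) (r(b) = 1/(b - 7) = 1/(-7 + b))
√(K(-191) + r(l(-5, -11/8))) = √(-154 + 1/(-7 - 11/8)) = √(-154 + 1/(-67/8)) = √(-154 - 8/67) = √(-10326/67) = I*√691842/67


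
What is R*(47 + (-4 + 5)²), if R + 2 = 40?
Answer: 1824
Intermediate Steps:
R = 38 (R = -2 + 40 = 38)
R*(47 + (-4 + 5)²) = 38*(47 + (-4 + 5)²) = 38*(47 + 1²) = 38*(47 + 1) = 38*48 = 1824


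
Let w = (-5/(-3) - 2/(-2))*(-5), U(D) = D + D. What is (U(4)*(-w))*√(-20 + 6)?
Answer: 320*I*√14/3 ≈ 399.11*I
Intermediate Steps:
U(D) = 2*D
w = -40/3 (w = (-5*(-⅓) - 2*(-½))*(-5) = (5/3 + 1)*(-5) = (8/3)*(-5) = -40/3 ≈ -13.333)
(U(4)*(-w))*√(-20 + 6) = ((2*4)*(-1*(-40/3)))*√(-20 + 6) = (8*(40/3))*√(-14) = 320*(I*√14)/3 = 320*I*√14/3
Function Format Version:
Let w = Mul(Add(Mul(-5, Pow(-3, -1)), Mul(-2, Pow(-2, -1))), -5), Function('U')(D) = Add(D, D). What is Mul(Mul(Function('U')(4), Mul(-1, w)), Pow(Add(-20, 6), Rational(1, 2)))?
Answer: Mul(Rational(320, 3), I, Pow(14, Rational(1, 2))) ≈ Mul(399.11, I)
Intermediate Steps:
Function('U')(D) = Mul(2, D)
w = Rational(-40, 3) (w = Mul(Add(Mul(-5, Rational(-1, 3)), Mul(-2, Rational(-1, 2))), -5) = Mul(Add(Rational(5, 3), 1), -5) = Mul(Rational(8, 3), -5) = Rational(-40, 3) ≈ -13.333)
Mul(Mul(Function('U')(4), Mul(-1, w)), Pow(Add(-20, 6), Rational(1, 2))) = Mul(Mul(Mul(2, 4), Mul(-1, Rational(-40, 3))), Pow(Add(-20, 6), Rational(1, 2))) = Mul(Mul(8, Rational(40, 3)), Pow(-14, Rational(1, 2))) = Mul(Rational(320, 3), Mul(I, Pow(14, Rational(1, 2)))) = Mul(Rational(320, 3), I, Pow(14, Rational(1, 2)))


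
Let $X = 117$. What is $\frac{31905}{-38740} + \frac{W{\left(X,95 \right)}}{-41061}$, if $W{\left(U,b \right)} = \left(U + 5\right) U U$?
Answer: $- \frac{4400539875}{106046876} \approx -41.496$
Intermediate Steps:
$W{\left(U,b \right)} = U^{2} \left(5 + U\right)$ ($W{\left(U,b \right)} = \left(5 + U\right) U^{2} = U^{2} \left(5 + U\right)$)
$\frac{31905}{-38740} + \frac{W{\left(X,95 \right)}}{-41061} = \frac{31905}{-38740} + \frac{117^{2} \left(5 + 117\right)}{-41061} = 31905 \left(- \frac{1}{38740}\right) + 13689 \cdot 122 \left(- \frac{1}{41061}\right) = - \frac{6381}{7748} + 1670058 \left(- \frac{1}{41061}\right) = - \frac{6381}{7748} - \frac{556686}{13687} = - \frac{4400539875}{106046876}$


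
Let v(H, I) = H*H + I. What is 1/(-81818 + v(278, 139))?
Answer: -1/4395 ≈ -0.00022753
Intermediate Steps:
v(H, I) = I + H² (v(H, I) = H² + I = I + H²)
1/(-81818 + v(278, 139)) = 1/(-81818 + (139 + 278²)) = 1/(-81818 + (139 + 77284)) = 1/(-81818 + 77423) = 1/(-4395) = -1/4395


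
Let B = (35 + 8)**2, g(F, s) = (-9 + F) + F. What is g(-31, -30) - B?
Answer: -1920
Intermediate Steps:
g(F, s) = -9 + 2*F
B = 1849 (B = 43**2 = 1849)
g(-31, -30) - B = (-9 + 2*(-31)) - 1*1849 = (-9 - 62) - 1849 = -71 - 1849 = -1920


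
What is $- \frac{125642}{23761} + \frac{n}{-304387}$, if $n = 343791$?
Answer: $- \frac{46412609405}{7232539507} \approx -6.4172$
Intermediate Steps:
$- \frac{125642}{23761} + \frac{n}{-304387} = - \frac{125642}{23761} + \frac{343791}{-304387} = \left(-125642\right) \frac{1}{23761} + 343791 \left(- \frac{1}{304387}\right) = - \frac{125642}{23761} - \frac{343791}{304387} = - \frac{46412609405}{7232539507}$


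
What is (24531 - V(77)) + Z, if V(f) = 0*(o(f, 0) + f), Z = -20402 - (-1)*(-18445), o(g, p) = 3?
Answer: -14316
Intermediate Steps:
Z = -38847 (Z = -20402 - 1*18445 = -20402 - 18445 = -38847)
V(f) = 0 (V(f) = 0*(3 + f) = 0)
(24531 - V(77)) + Z = (24531 - 1*0) - 38847 = (24531 + 0) - 38847 = 24531 - 38847 = -14316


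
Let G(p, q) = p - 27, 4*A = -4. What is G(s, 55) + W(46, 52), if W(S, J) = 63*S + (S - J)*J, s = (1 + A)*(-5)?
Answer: 2559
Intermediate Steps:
A = -1 (A = (¼)*(-4) = -1)
s = 0 (s = (1 - 1)*(-5) = 0*(-5) = 0)
G(p, q) = -27 + p
W(S, J) = 63*S + J*(S - J)
G(s, 55) + W(46, 52) = (-27 + 0) + (-1*52² + 63*46 + 52*46) = -27 + (-1*2704 + 2898 + 2392) = -27 + (-2704 + 2898 + 2392) = -27 + 2586 = 2559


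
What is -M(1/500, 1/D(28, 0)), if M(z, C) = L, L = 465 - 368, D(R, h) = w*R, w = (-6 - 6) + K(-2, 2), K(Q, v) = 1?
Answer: -97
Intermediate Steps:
w = -11 (w = (-6 - 6) + 1 = -12 + 1 = -11)
D(R, h) = -11*R
L = 97
M(z, C) = 97
-M(1/500, 1/D(28, 0)) = -1*97 = -97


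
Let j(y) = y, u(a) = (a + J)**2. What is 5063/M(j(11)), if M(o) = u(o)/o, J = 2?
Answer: 55693/169 ≈ 329.54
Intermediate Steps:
u(a) = (2 + a)**2 (u(a) = (a + 2)**2 = (2 + a)**2)
M(o) = (2 + o)**2/o
5063/M(j(11)) = 5063/(((2 + 11)**2/11)) = 5063/(((1/11)*13**2)) = 5063/(((1/11)*169)) = 5063/(169/11) = 5063*(11/169) = 55693/169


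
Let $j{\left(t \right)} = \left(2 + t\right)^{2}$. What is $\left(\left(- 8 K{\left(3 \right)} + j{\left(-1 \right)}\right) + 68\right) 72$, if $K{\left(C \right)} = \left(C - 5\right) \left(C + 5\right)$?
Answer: $14184$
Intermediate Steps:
$K{\left(C \right)} = \left(-5 + C\right) \left(5 + C\right)$
$\left(\left(- 8 K{\left(3 \right)} + j{\left(-1 \right)}\right) + 68\right) 72 = \left(\left(- 8 \left(-25 + 3^{2}\right) + \left(2 - 1\right)^{2}\right) + 68\right) 72 = \left(\left(- 8 \left(-25 + 9\right) + 1^{2}\right) + 68\right) 72 = \left(\left(\left(-8\right) \left(-16\right) + 1\right) + 68\right) 72 = \left(\left(128 + 1\right) + 68\right) 72 = \left(129 + 68\right) 72 = 197 \cdot 72 = 14184$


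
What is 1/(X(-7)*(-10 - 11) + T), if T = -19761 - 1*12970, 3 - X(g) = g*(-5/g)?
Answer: -1/32899 ≈ -3.0396e-5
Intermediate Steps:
X(g) = 8 (X(g) = 3 - g*(-5/g) = 3 - 1*(-5) = 3 + 5 = 8)
T = -32731 (T = -19761 - 12970 = -32731)
1/(X(-7)*(-10 - 11) + T) = 1/(8*(-10 - 11) - 32731) = 1/(8*(-21) - 32731) = 1/(-168 - 32731) = 1/(-32899) = -1/32899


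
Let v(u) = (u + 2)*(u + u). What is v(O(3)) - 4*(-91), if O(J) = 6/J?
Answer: 380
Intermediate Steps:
v(u) = 2*u*(2 + u) (v(u) = (2 + u)*(2*u) = 2*u*(2 + u))
v(O(3)) - 4*(-91) = 2*(6/3)*(2 + 6/3) - 4*(-91) = 2*(6*(⅓))*(2 + 6*(⅓)) + 364 = 2*2*(2 + 2) + 364 = 2*2*4 + 364 = 16 + 364 = 380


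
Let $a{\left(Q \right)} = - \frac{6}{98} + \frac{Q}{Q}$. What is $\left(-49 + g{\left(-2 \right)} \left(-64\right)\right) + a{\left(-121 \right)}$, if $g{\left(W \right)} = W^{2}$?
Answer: $- \frac{14899}{49} \approx -304.06$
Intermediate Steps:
$a{\left(Q \right)} = \frac{46}{49}$ ($a{\left(Q \right)} = \left(-6\right) \frac{1}{98} + 1 = - \frac{3}{49} + 1 = \frac{46}{49}$)
$\left(-49 + g{\left(-2 \right)} \left(-64\right)\right) + a{\left(-121 \right)} = \left(-49 + \left(-2\right)^{2} \left(-64\right)\right) + \frac{46}{49} = \left(-49 + 4 \left(-64\right)\right) + \frac{46}{49} = \left(-49 - 256\right) + \frac{46}{49} = -305 + \frac{46}{49} = - \frac{14899}{49}$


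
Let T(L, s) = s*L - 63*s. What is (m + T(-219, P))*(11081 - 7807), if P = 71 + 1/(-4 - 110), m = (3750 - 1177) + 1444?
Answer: -995453152/19 ≈ -5.2392e+7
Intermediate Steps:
m = 4017 (m = 2573 + 1444 = 4017)
P = 8093/114 (P = 71 + 1/(-114) = 71 - 1/114 = 8093/114 ≈ 70.991)
T(L, s) = -63*s + L*s (T(L, s) = L*s - 63*s = -63*s + L*s)
(m + T(-219, P))*(11081 - 7807) = (4017 + 8093*(-63 - 219)/114)*(11081 - 7807) = (4017 + (8093/114)*(-282))*3274 = (4017 - 380371/19)*3274 = -304048/19*3274 = -995453152/19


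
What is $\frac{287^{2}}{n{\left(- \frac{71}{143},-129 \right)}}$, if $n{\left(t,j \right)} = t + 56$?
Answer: $\frac{11778767}{7937} \approx 1484.0$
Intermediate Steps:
$n{\left(t,j \right)} = 56 + t$
$\frac{287^{2}}{n{\left(- \frac{71}{143},-129 \right)}} = \frac{287^{2}}{56 - \frac{71}{143}} = \frac{82369}{56 - \frac{71}{143}} = \frac{82369}{\frac{7937}{143}} = 82369 \cdot \frac{143}{7937} = \frac{11778767}{7937}$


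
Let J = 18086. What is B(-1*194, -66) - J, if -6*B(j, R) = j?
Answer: -54161/3 ≈ -18054.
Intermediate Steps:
B(j, R) = -j/6
B(-1*194, -66) - J = -(-1)*194/6 - 1*18086 = -⅙*(-194) - 18086 = 97/3 - 18086 = -54161/3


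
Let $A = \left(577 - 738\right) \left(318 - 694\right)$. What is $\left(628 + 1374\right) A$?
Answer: $121193072$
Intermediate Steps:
$A = 60536$ ($A = \left(-161\right) \left(-376\right) = 60536$)
$\left(628 + 1374\right) A = \left(628 + 1374\right) 60536 = 2002 \cdot 60536 = 121193072$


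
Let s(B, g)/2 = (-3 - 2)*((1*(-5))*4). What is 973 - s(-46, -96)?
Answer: 773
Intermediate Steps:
s(B, g) = 200 (s(B, g) = 2*((-3 - 2)*((1*(-5))*4)) = 2*(-(-25)*4) = 2*(-5*(-20)) = 2*100 = 200)
973 - s(-46, -96) = 973 - 1*200 = 973 - 200 = 773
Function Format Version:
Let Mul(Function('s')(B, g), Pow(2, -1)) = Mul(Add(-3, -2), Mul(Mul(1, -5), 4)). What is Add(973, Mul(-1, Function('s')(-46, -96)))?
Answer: 773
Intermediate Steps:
Function('s')(B, g) = 200 (Function('s')(B, g) = Mul(2, Mul(Add(-3, -2), Mul(Mul(1, -5), 4))) = Mul(2, Mul(-5, Mul(-5, 4))) = Mul(2, Mul(-5, -20)) = Mul(2, 100) = 200)
Add(973, Mul(-1, Function('s')(-46, -96))) = Add(973, Mul(-1, 200)) = Add(973, -200) = 773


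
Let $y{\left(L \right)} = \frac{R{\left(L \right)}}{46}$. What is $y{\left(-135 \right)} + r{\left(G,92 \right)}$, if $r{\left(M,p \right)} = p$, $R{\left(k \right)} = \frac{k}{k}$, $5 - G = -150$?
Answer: $\frac{4233}{46} \approx 92.022$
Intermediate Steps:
$G = 155$ ($G = 5 - -150 = 5 + 150 = 155$)
$R{\left(k \right)} = 1$
$y{\left(L \right)} = \frac{1}{46}$ ($y{\left(L \right)} = 1 \cdot \frac{1}{46} = \frac{1}{46}$)
$y{\left(-135 \right)} + r{\left(G,92 \right)} = \frac{1}{46} + 92 = \frac{4233}{46}$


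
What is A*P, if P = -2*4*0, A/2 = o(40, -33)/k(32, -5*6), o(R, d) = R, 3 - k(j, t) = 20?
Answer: 0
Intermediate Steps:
k(j, t) = -17 (k(j, t) = 3 - 1*20 = 3 - 20 = -17)
A = -80/17 (A = 2*(40/(-17)) = 2*(40*(-1/17)) = 2*(-40/17) = -80/17 ≈ -4.7059)
P = 0 (P = -8*0 = 0)
A*P = -80/17*0 = 0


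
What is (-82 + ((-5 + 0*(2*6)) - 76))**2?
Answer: 26569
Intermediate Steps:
(-82 + ((-5 + 0*(2*6)) - 76))**2 = (-82 + ((-5 + 0*12) - 76))**2 = (-82 + ((-5 + 0) - 76))**2 = (-82 + (-5 - 76))**2 = (-82 - 81)**2 = (-163)**2 = 26569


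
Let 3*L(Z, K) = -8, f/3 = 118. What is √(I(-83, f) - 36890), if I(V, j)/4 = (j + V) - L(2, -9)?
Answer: I*√322158/3 ≈ 189.2*I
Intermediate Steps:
f = 354 (f = 3*118 = 354)
L(Z, K) = -8/3 (L(Z, K) = (⅓)*(-8) = -8/3)
I(V, j) = 32/3 + 4*V + 4*j (I(V, j) = 4*((j + V) - 1*(-8/3)) = 4*((V + j) + 8/3) = 4*(8/3 + V + j) = 32/3 + 4*V + 4*j)
√(I(-83, f) - 36890) = √((32/3 + 4*(-83) + 4*354) - 36890) = √((32/3 - 332 + 1416) - 36890) = √(3284/3 - 36890) = √(-107386/3) = I*√322158/3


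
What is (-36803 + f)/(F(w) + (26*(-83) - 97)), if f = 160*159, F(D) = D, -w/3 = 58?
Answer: 11363/2429 ≈ 4.6781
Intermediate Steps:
w = -174 (w = -3*58 = -174)
f = 25440
(-36803 + f)/(F(w) + (26*(-83) - 97)) = (-36803 + 25440)/(-174 + (26*(-83) - 97)) = -11363/(-174 + (-2158 - 97)) = -11363/(-174 - 2255) = -11363/(-2429) = -11363*(-1/2429) = 11363/2429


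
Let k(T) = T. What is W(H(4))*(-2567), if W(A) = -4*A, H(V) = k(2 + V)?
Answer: 61608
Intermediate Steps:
H(V) = 2 + V
W(H(4))*(-2567) = -4*(2 + 4)*(-2567) = -4*6*(-2567) = -24*(-2567) = 61608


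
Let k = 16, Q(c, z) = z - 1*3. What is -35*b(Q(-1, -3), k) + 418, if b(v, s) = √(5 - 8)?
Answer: 418 - 35*I*√3 ≈ 418.0 - 60.622*I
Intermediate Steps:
Q(c, z) = -3 + z (Q(c, z) = z - 3 = -3 + z)
b(v, s) = I*√3 (b(v, s) = √(-3) = I*√3)
-35*b(Q(-1, -3), k) + 418 = -35*I*√3 + 418 = 418 - 35*I*√3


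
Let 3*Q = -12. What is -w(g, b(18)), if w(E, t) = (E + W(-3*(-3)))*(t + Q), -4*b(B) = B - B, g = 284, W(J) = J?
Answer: 1172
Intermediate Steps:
Q = -4 (Q = (⅓)*(-12) = -4)
b(B) = 0 (b(B) = -(B - B)/4 = -¼*0 = 0)
w(E, t) = (-4 + t)*(9 + E) (w(E, t) = (E - 3*(-3))*(t - 4) = (E + 9)*(-4 + t) = (9 + E)*(-4 + t) = (-4 + t)*(9 + E))
-w(g, b(18)) = -(-36 - 4*284 + 9*0 + 284*0) = -(-36 - 1136 + 0 + 0) = -1*(-1172) = 1172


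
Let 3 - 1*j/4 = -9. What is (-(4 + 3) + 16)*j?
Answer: 432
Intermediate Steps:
j = 48 (j = 12 - 4*(-9) = 12 + 36 = 48)
(-(4 + 3) + 16)*j = (-(4 + 3) + 16)*48 = (-1*7 + 16)*48 = (-7 + 16)*48 = 9*48 = 432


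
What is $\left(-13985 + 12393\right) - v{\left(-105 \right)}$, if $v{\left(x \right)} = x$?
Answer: $-1487$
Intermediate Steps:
$\left(-13985 + 12393\right) - v{\left(-105 \right)} = \left(-13985 + 12393\right) - -105 = -1592 + 105 = -1487$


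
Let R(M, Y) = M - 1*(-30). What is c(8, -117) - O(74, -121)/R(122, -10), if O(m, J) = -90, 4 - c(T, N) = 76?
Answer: -5427/76 ≈ -71.408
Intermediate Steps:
c(T, N) = -72 (c(T, N) = 4 - 1*76 = 4 - 76 = -72)
R(M, Y) = 30 + M (R(M, Y) = M + 30 = 30 + M)
c(8, -117) - O(74, -121)/R(122, -10) = -72 - (-90)/(30 + 122) = -72 - (-90)/152 = -72 - 1*(-45/76) = -72 + 45/76 = -5427/76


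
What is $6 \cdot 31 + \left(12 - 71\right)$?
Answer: $127$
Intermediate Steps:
$6 \cdot 31 + \left(12 - 71\right) = 186 - 59 = 127$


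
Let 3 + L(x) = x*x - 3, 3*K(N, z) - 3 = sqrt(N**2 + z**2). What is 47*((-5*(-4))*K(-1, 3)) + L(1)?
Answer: 935 + 940*sqrt(10)/3 ≈ 1925.8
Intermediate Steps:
K(N, z) = 1 + sqrt(N**2 + z**2)/3
L(x) = -6 + x**2 (L(x) = -3 + (x*x - 3) = -3 + (x**2 - 3) = -3 + (-3 + x**2) = -6 + x**2)
47*((-5*(-4))*K(-1, 3)) + L(1) = 47*((-5*(-4))*(1 + sqrt((-1)**2 + 3**2)/3)) + (-6 + 1**2) = 47*(20*(1 + sqrt(1 + 9)/3)) + (-6 + 1) = 47*(20*(1 + sqrt(10)/3)) - 5 = 47*(20 + 20*sqrt(10)/3) - 5 = (940 + 940*sqrt(10)/3) - 5 = 935 + 940*sqrt(10)/3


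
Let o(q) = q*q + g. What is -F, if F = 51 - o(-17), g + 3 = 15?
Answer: 250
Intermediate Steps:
g = 12 (g = -3 + 15 = 12)
o(q) = 12 + q² (o(q) = q*q + 12 = q² + 12 = 12 + q²)
F = -250 (F = 51 - (12 + (-17)²) = 51 - (12 + 289) = 51 - 1*301 = 51 - 301 = -250)
-F = -1*(-250) = 250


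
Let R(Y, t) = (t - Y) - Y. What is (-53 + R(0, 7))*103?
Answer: -4738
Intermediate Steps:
R(Y, t) = t - 2*Y
(-53 + R(0, 7))*103 = (-53 + (7 - 2*0))*103 = (-53 + (7 + 0))*103 = (-53 + 7)*103 = -46*103 = -4738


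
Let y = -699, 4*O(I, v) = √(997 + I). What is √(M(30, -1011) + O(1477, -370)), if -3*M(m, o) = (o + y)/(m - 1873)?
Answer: √(-11640 + 9409*√2474)/194 ≈ 3.4822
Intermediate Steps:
O(I, v) = √(997 + I)/4
M(m, o) = -(-699 + o)/(3*(-1873 + m)) (M(m, o) = -(o - 699)/(3*(m - 1873)) = -(-699 + o)/(3*(-1873 + m)))
√(M(30, -1011) + O(1477, -370)) = √((699 - 1*(-1011))/(3*(-1873 + 30)) + √(997 + 1477)/4) = √((⅓)*(699 + 1011)/(-1843) + √2474/4) = √((⅓)*(-1/1843)*1710 + √2474/4) = √(-30/97 + √2474/4)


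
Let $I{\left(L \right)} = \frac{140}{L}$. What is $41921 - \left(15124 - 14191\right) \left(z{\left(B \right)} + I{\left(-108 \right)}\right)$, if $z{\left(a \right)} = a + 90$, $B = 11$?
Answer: $- \frac{459923}{9} \approx -51103.0$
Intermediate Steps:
$z{\left(a \right)} = 90 + a$
$41921 - \left(15124 - 14191\right) \left(z{\left(B \right)} + I{\left(-108 \right)}\right) = 41921 - \left(15124 - 14191\right) \left(\left(90 + 11\right) + \frac{140}{-108}\right) = 41921 - 933 \left(101 + 140 \left(- \frac{1}{108}\right)\right) = 41921 - 933 \left(101 - \frac{35}{27}\right) = 41921 - 933 \cdot \frac{2692}{27} = 41921 - \frac{837212}{9} = - \frac{459923}{9}$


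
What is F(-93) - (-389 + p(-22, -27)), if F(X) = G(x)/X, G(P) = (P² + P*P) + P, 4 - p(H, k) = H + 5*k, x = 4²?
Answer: 6892/31 ≈ 222.32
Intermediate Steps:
x = 16
p(H, k) = 4 - H - 5*k (p(H, k) = 4 - (H + 5*k) = 4 + (-H - 5*k) = 4 - H - 5*k)
G(P) = P + 2*P² (G(P) = (P² + P²) + P = 2*P² + P = P + 2*P²)
F(X) = 528/X (F(X) = (16*(1 + 2*16))/X = (16*(1 + 32))/X = (16*33)/X = 528/X)
F(-93) - (-389 + p(-22, -27)) = 528/(-93) - (-389 + (4 - 1*(-22) - 5*(-27))) = 528*(-1/93) - (-389 + (4 + 22 + 135)) = -176/31 - (-389 + 161) = -176/31 - 1*(-228) = -176/31 + 228 = 6892/31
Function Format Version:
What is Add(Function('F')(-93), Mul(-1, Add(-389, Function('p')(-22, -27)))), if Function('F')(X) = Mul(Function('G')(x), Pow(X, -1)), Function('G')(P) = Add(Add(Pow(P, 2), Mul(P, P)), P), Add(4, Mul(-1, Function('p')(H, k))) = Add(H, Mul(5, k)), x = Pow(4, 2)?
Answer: Rational(6892, 31) ≈ 222.32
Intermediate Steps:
x = 16
Function('p')(H, k) = Add(4, Mul(-1, H), Mul(-5, k)) (Function('p')(H, k) = Add(4, Mul(-1, Add(H, Mul(5, k)))) = Add(4, Add(Mul(-1, H), Mul(-5, k))) = Add(4, Mul(-1, H), Mul(-5, k)))
Function('G')(P) = Add(P, Mul(2, Pow(P, 2))) (Function('G')(P) = Add(Add(Pow(P, 2), Pow(P, 2)), P) = Add(Mul(2, Pow(P, 2)), P) = Add(P, Mul(2, Pow(P, 2))))
Function('F')(X) = Mul(528, Pow(X, -1)) (Function('F')(X) = Mul(Mul(16, Add(1, Mul(2, 16))), Pow(X, -1)) = Mul(Mul(16, Add(1, 32)), Pow(X, -1)) = Mul(Mul(16, 33), Pow(X, -1)) = Mul(528, Pow(X, -1)))
Add(Function('F')(-93), Mul(-1, Add(-389, Function('p')(-22, -27)))) = Add(Mul(528, Pow(-93, -1)), Mul(-1, Add(-389, Add(4, Mul(-1, -22), Mul(-5, -27))))) = Add(Mul(528, Rational(-1, 93)), Mul(-1, Add(-389, Add(4, 22, 135)))) = Add(Rational(-176, 31), Mul(-1, Add(-389, 161))) = Add(Rational(-176, 31), Mul(-1, -228)) = Add(Rational(-176, 31), 228) = Rational(6892, 31)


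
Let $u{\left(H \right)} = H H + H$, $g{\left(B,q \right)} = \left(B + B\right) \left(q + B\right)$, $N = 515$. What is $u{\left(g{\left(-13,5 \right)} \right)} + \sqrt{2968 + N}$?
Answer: $43472 + 9 \sqrt{43} \approx 43531.0$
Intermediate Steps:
$g{\left(B,q \right)} = 2 B \left(B + q\right)$
$u{\left(H \right)} = H + H^{2}$ ($u{\left(H \right)} = H^{2} + H = H + H^{2}$)
$u{\left(g{\left(-13,5 \right)} \right)} + \sqrt{2968 + N} = 2 \left(-13\right) \left(-13 + 5\right) \left(1 + 2 \left(-13\right) \left(-13 + 5\right)\right) + \sqrt{2968 + 515} = 2 \left(-13\right) \left(-8\right) \left(1 + 2 \left(-13\right) \left(-8\right)\right) + \sqrt{3483} = 208 \left(1 + 208\right) + 9 \sqrt{43} = 208 \cdot 209 + 9 \sqrt{43} = 43472 + 9 \sqrt{43}$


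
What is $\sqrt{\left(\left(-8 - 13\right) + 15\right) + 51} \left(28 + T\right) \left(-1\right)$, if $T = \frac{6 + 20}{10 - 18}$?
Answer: $- \frac{297 \sqrt{5}}{4} \approx -166.03$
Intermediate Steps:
$T = - \frac{13}{4}$ ($T = \frac{26}{-8} = 26 \left(- \frac{1}{8}\right) = - \frac{13}{4} \approx -3.25$)
$\sqrt{\left(\left(-8 - 13\right) + 15\right) + 51} \left(28 + T\right) \left(-1\right) = \sqrt{\left(\left(-8 - 13\right) + 15\right) + 51} \left(28 - \frac{13}{4}\right) \left(-1\right) = \sqrt{\left(-21 + 15\right) + 51} \cdot \frac{99}{4} \left(-1\right) = \sqrt{-6 + 51} \left(- \frac{99}{4}\right) = \sqrt{45} \left(- \frac{99}{4}\right) = 3 \sqrt{5} \left(- \frac{99}{4}\right) = - \frac{297 \sqrt{5}}{4}$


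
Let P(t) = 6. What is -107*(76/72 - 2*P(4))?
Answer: 21079/18 ≈ 1171.1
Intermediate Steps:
-107*(76/72 - 2*P(4)) = -107*(76/72 - 2*6) = -107*(76*(1/72) - 12) = -107*(19/18 - 12) = -107*(-197/18) = 21079/18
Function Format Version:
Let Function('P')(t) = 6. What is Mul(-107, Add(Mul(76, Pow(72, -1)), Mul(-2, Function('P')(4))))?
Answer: Rational(21079, 18) ≈ 1171.1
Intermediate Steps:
Mul(-107, Add(Mul(76, Pow(72, -1)), Mul(-2, Function('P')(4)))) = Mul(-107, Add(Mul(76, Pow(72, -1)), Mul(-2, 6))) = Mul(-107, Add(Mul(76, Rational(1, 72)), -12)) = Mul(-107, Add(Rational(19, 18), -12)) = Mul(-107, Rational(-197, 18)) = Rational(21079, 18)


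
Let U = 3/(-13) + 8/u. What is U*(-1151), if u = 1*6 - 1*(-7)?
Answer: -5755/13 ≈ -442.69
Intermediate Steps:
u = 13 (u = 6 + 7 = 13)
U = 5/13 (U = 3/(-13) + 8/13 = 3*(-1/13) + 8*(1/13) = -3/13 + 8/13 = 5/13 ≈ 0.38462)
U*(-1151) = (5/13)*(-1151) = -5755/13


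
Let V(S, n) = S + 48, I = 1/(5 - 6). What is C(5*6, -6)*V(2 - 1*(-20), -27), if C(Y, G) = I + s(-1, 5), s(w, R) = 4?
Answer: 210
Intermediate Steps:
I = -1 (I = 1/(-1) = -1)
V(S, n) = 48 + S
C(Y, G) = 3 (C(Y, G) = -1 + 4 = 3)
C(5*6, -6)*V(2 - 1*(-20), -27) = 3*(48 + (2 - 1*(-20))) = 3*(48 + (2 + 20)) = 3*(48 + 22) = 3*70 = 210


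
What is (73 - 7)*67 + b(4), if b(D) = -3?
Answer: 4419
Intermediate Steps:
(73 - 7)*67 + b(4) = (73 - 7)*67 - 3 = 66*67 - 3 = 4422 - 3 = 4419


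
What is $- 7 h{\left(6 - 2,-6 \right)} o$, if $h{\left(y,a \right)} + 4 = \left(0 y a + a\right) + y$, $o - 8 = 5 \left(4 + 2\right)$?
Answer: $1596$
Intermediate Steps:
$o = 38$ ($o = 8 + 5 \left(4 + 2\right) = 8 + 5 \cdot 6 = 8 + 30 = 38$)
$h{\left(y,a \right)} = -4 + a + y$ ($h{\left(y,a \right)} = -4 + \left(\left(0 y a + a\right) + y\right) = -4 + \left(\left(0 a + a\right) + y\right) = -4 + \left(\left(0 + a\right) + y\right) = -4 + \left(a + y\right) = -4 + a + y$)
$- 7 h{\left(6 - 2,-6 \right)} o = - 7 \left(-4 - 6 + \left(6 - 2\right)\right) 38 = - 7 \left(-4 - 6 + 4\right) 38 = \left(-7\right) \left(-6\right) 38 = 42 \cdot 38 = 1596$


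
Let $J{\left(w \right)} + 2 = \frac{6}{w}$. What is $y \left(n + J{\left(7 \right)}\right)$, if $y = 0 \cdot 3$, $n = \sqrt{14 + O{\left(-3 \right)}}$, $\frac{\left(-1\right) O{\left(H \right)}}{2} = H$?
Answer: $0$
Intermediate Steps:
$O{\left(H \right)} = - 2 H$
$J{\left(w \right)} = -2 + \frac{6}{w}$
$n = 2 \sqrt{5}$ ($n = \sqrt{14 - -6} = \sqrt{14 + 6} = \sqrt{20} = 2 \sqrt{5} \approx 4.4721$)
$y = 0$
$y \left(n + J{\left(7 \right)}\right) = 0 \left(2 \sqrt{5} - \left(2 - \frac{6}{7}\right)\right) = 0 \left(2 \sqrt{5} + \left(-2 + 6 \cdot \frac{1}{7}\right)\right) = 0 \left(2 \sqrt{5} + \left(-2 + \frac{6}{7}\right)\right) = 0 \left(2 \sqrt{5} - \frac{8}{7}\right) = 0 \left(- \frac{8}{7} + 2 \sqrt{5}\right) = 0$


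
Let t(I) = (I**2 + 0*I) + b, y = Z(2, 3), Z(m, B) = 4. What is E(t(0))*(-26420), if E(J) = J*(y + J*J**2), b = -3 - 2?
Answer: -15984100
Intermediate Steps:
b = -5
y = 4
t(I) = -5 + I**2 (t(I) = (I**2 + 0*I) - 5 = (I**2 + 0) - 5 = I**2 - 5 = -5 + I**2)
E(J) = J*(4 + J**3) (E(J) = J*(4 + J*J**2) = J*(4 + J**3))
E(t(0))*(-26420) = ((-5 + 0**2)*(4 + (-5 + 0**2)**3))*(-26420) = ((-5 + 0)*(4 + (-5 + 0)**3))*(-26420) = -5*(4 + (-5)**3)*(-26420) = -5*(4 - 125)*(-26420) = -5*(-121)*(-26420) = 605*(-26420) = -15984100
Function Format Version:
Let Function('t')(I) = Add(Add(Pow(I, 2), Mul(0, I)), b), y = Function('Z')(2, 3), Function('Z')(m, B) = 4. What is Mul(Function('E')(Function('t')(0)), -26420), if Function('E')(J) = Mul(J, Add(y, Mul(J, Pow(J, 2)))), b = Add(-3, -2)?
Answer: -15984100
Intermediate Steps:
b = -5
y = 4
Function('t')(I) = Add(-5, Pow(I, 2)) (Function('t')(I) = Add(Add(Pow(I, 2), Mul(0, I)), -5) = Add(Add(Pow(I, 2), 0), -5) = Add(Pow(I, 2), -5) = Add(-5, Pow(I, 2)))
Function('E')(J) = Mul(J, Add(4, Pow(J, 3))) (Function('E')(J) = Mul(J, Add(4, Mul(J, Pow(J, 2)))) = Mul(J, Add(4, Pow(J, 3))))
Mul(Function('E')(Function('t')(0)), -26420) = Mul(Mul(Add(-5, Pow(0, 2)), Add(4, Pow(Add(-5, Pow(0, 2)), 3))), -26420) = Mul(Mul(Add(-5, 0), Add(4, Pow(Add(-5, 0), 3))), -26420) = Mul(Mul(-5, Add(4, Pow(-5, 3))), -26420) = Mul(Mul(-5, Add(4, -125)), -26420) = Mul(Mul(-5, -121), -26420) = Mul(605, -26420) = -15984100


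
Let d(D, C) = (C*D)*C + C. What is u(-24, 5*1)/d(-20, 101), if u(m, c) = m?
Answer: 8/67973 ≈ 0.00011769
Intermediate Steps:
d(D, C) = C + D*C**2 (d(D, C) = D*C**2 + C = C + D*C**2)
u(-24, 5*1)/d(-20, 101) = -24*1/(101*(1 + 101*(-20))) = -24*1/(101*(1 - 2020)) = -24/(101*(-2019)) = -24/(-203919) = -24*(-1/203919) = 8/67973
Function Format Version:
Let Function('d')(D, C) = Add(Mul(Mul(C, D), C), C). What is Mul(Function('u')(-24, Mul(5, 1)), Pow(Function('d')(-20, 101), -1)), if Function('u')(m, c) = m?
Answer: Rational(8, 67973) ≈ 0.00011769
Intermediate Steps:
Function('d')(D, C) = Add(C, Mul(D, Pow(C, 2))) (Function('d')(D, C) = Add(Mul(D, Pow(C, 2)), C) = Add(C, Mul(D, Pow(C, 2))))
Mul(Function('u')(-24, Mul(5, 1)), Pow(Function('d')(-20, 101), -1)) = Mul(-24, Pow(Mul(101, Add(1, Mul(101, -20))), -1)) = Mul(-24, Pow(Mul(101, Add(1, -2020)), -1)) = Mul(-24, Pow(Mul(101, -2019), -1)) = Mul(-24, Pow(-203919, -1)) = Mul(-24, Rational(-1, 203919)) = Rational(8, 67973)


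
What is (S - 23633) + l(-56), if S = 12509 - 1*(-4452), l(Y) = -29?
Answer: -6701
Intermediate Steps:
S = 16961 (S = 12509 + 4452 = 16961)
(S - 23633) + l(-56) = (16961 - 23633) - 29 = -6672 - 29 = -6701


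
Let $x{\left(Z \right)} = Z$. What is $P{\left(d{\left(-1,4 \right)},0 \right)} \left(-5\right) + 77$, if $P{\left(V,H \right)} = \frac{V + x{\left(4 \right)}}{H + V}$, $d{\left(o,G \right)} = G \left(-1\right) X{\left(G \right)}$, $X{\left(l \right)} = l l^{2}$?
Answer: $\frac{4613}{64} \approx 72.078$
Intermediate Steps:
$X{\left(l \right)} = l^{3}$
$d{\left(o,G \right)} = - G^{4}$ ($d{\left(o,G \right)} = G \left(-1\right) G^{3} = - G G^{3} = - G^{4}$)
$P{\left(V,H \right)} = \frac{4 + V}{H + V}$ ($P{\left(V,H \right)} = \frac{V + 4}{H + V} = \frac{4 + V}{H + V}$)
$P{\left(d{\left(-1,4 \right)},0 \right)} \left(-5\right) + 77 = \frac{4 - 4^{4}}{0 - 4^{4}} \left(-5\right) + 77 = \frac{4 - 256}{0 - 256} \left(-5\right) + 77 = \frac{1}{-256} \left(-252\right) \left(-5\right) + 77 = \left(- \frac{1}{256}\right) \left(-252\right) \left(-5\right) + 77 = \frac{63}{64} \left(-5\right) + 77 = - \frac{315}{64} + 77 = \frac{4613}{64}$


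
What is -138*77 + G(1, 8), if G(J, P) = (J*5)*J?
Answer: -10621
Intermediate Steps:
G(J, P) = 5*J**2 (G(J, P) = (5*J)*J = 5*J**2)
-138*77 + G(1, 8) = -138*77 + 5*1**2 = -10626 + 5*1 = -10626 + 5 = -10621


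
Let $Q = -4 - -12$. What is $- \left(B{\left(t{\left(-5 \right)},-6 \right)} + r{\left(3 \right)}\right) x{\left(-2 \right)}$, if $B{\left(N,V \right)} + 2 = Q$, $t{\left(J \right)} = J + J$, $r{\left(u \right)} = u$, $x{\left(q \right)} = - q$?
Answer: $-18$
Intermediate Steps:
$t{\left(J \right)} = 2 J$
$Q = 8$ ($Q = -4 + 12 = 8$)
$B{\left(N,V \right)} = 6$ ($B{\left(N,V \right)} = -2 + 8 = 6$)
$- \left(B{\left(t{\left(-5 \right)},-6 \right)} + r{\left(3 \right)}\right) x{\left(-2 \right)} = - \left(6 + 3\right) \left(\left(-1\right) \left(-2\right)\right) = - 9 \cdot 2 = \left(-1\right) 18 = -18$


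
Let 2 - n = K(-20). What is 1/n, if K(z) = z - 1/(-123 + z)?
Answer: 143/3145 ≈ 0.045469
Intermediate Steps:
n = 3145/143 (n = 2 - (-1 + (-20)² - 123*(-20))/(-123 - 20) = 2 - (-1 + 400 + 2460)/(-143) = 2 - (-1)*2859/143 = 2 - 1*(-2859/143) = 2 + 2859/143 = 3145/143 ≈ 21.993)
1/n = 1/(3145/143) = 143/3145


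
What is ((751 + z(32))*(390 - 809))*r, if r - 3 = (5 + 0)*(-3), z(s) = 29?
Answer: 3921840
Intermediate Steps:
r = -12 (r = 3 + (5 + 0)*(-3) = 3 + 5*(-3) = 3 - 15 = -12)
((751 + z(32))*(390 - 809))*r = ((751 + 29)*(390 - 809))*(-12) = (780*(-419))*(-12) = -326820*(-12) = 3921840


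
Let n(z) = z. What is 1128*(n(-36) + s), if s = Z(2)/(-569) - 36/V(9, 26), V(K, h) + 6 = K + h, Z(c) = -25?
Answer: -692360760/16501 ≈ -41959.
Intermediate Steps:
V(K, h) = -6 + K + h (V(K, h) = -6 + (K + h) = -6 + K + h)
s = -19759/16501 (s = -25/(-569) - 36/(-6 + 9 + 26) = -25*(-1/569) - 36/29 = 25/569 - 36*1/29 = 25/569 - 36/29 = -19759/16501 ≈ -1.1974)
1128*(n(-36) + s) = 1128*(-36 - 19759/16501) = 1128*(-613795/16501) = -692360760/16501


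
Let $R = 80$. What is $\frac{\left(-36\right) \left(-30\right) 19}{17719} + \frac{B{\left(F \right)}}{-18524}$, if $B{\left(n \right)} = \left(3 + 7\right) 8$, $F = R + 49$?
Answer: $\frac{94673740}{82056689} \approx 1.1538$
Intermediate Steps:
$F = 129$ ($F = 80 + 49 = 129$)
$B{\left(n \right)} = 80$ ($B{\left(n \right)} = 10 \cdot 8 = 80$)
$\frac{\left(-36\right) \left(-30\right) 19}{17719} + \frac{B{\left(F \right)}}{-18524} = \frac{\left(-36\right) \left(-30\right) 19}{17719} + \frac{80}{-18524} = 1080 \cdot 19 \cdot \frac{1}{17719} + 80 \left(- \frac{1}{18524}\right) = 20520 \cdot \frac{1}{17719} - \frac{20}{4631} = \frac{20520}{17719} - \frac{20}{4631} = \frac{94673740}{82056689}$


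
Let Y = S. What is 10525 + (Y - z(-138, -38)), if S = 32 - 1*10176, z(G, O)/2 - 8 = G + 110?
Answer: 421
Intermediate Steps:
z(G, O) = 236 + 2*G (z(G, O) = 16 + 2*(G + 110) = 16 + 2*(110 + G) = 16 + (220 + 2*G) = 236 + 2*G)
S = -10144 (S = 32 - 10176 = -10144)
Y = -10144
10525 + (Y - z(-138, -38)) = 10525 + (-10144 - (236 + 2*(-138))) = 10525 + (-10144 - (236 - 276)) = 10525 + (-10144 - 1*(-40)) = 10525 + (-10144 + 40) = 10525 - 10104 = 421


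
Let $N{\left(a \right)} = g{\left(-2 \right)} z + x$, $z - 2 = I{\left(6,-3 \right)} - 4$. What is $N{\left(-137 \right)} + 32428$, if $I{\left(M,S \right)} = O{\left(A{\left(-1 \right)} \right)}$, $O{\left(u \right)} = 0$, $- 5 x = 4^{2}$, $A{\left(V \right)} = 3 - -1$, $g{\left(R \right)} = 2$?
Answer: $\frac{162104}{5} \approx 32421.0$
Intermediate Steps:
$A{\left(V \right)} = 4$ ($A{\left(V \right)} = 3 + 1 = 4$)
$x = - \frac{16}{5}$ ($x = - \frac{4^{2}}{5} = \left(- \frac{1}{5}\right) 16 = - \frac{16}{5} \approx -3.2$)
$I{\left(M,S \right)} = 0$
$z = -2$ ($z = 2 + \left(0 - 4\right) = 2 - 4 = -2$)
$N{\left(a \right)} = - \frac{36}{5}$ ($N{\left(a \right)} = 2 \left(-2\right) - \frac{16}{5} = -4 - \frac{16}{5} = - \frac{36}{5}$)
$N{\left(-137 \right)} + 32428 = - \frac{36}{5} + 32428 = \frac{162104}{5}$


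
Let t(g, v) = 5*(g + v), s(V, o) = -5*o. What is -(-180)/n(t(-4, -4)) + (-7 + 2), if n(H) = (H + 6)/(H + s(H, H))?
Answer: -14485/17 ≈ -852.06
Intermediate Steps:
t(g, v) = 5*g + 5*v
n(H) = -(6 + H)/(4*H) (n(H) = (H + 6)/(H - 5*H) = (6 + H)/((-4*H)) = (6 + H)*(-1/(4*H)) = -(6 + H)/(4*H))
-(-180)/n(t(-4, -4)) + (-7 + 2) = -(-180)/((-6 - (5*(-4) + 5*(-4)))/(4*(5*(-4) + 5*(-4)))) + (-7 + 2) = -(-180)/((-6 - (-20 - 20))/(4*(-20 - 20))) - 5 = -(-180)/((1/4)*(-6 - 1*(-40))/(-40)) - 5 = -(-180)/((1/4)*(-1/40)*(-6 + 40)) - 5 = -(-180)/((1/4)*(-1/40)*34) - 5 = -(-180)/(-17/80) - 5 = -(-180)*(-80)/17 - 5 = -15*960/17 - 5 = -14400/17 - 5 = -14485/17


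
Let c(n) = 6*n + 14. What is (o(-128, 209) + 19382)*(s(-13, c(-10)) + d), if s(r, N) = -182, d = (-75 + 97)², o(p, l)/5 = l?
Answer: 6168954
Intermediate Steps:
o(p, l) = 5*l
d = 484 (d = 22² = 484)
c(n) = 14 + 6*n
(o(-128, 209) + 19382)*(s(-13, c(-10)) + d) = (5*209 + 19382)*(-182 + 484) = (1045 + 19382)*302 = 20427*302 = 6168954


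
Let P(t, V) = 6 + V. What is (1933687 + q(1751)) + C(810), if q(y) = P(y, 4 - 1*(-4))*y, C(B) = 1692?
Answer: 1959893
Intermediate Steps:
q(y) = 14*y (q(y) = (6 + (4 - 1*(-4)))*y = (6 + (4 + 4))*y = (6 + 8)*y = 14*y)
(1933687 + q(1751)) + C(810) = (1933687 + 14*1751) + 1692 = (1933687 + 24514) + 1692 = 1958201 + 1692 = 1959893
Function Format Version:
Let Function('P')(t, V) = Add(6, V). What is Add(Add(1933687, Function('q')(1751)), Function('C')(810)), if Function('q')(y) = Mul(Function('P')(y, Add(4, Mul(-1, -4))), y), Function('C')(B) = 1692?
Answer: 1959893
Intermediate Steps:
Function('q')(y) = Mul(14, y) (Function('q')(y) = Mul(Add(6, Add(4, Mul(-1, -4))), y) = Mul(Add(6, Add(4, 4)), y) = Mul(Add(6, 8), y) = Mul(14, y))
Add(Add(1933687, Function('q')(1751)), Function('C')(810)) = Add(Add(1933687, Mul(14, 1751)), 1692) = Add(Add(1933687, 24514), 1692) = Add(1958201, 1692) = 1959893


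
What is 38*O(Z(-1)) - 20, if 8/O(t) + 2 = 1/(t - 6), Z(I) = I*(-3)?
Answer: -1052/7 ≈ -150.29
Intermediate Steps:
Z(I) = -3*I
O(t) = 8/(-2 + 1/(-6 + t)) (O(t) = 8/(-2 + 1/(t - 6)) = 8/(-2 + 1/(-6 + t)))
38*O(Z(-1)) - 20 = 38*(8*(6 - (-3)*(-1))/(-13 + 2*(-3*(-1)))) - 20 = 38*(8*(6 - 1*3)/(-13 + 2*3)) - 20 = 38*(8*(6 - 3)/(-13 + 6)) - 20 = 38*(8*3/(-7)) - 20 = 38*(8*(-⅐)*3) - 20 = 38*(-24/7) - 20 = -912/7 - 20 = -1052/7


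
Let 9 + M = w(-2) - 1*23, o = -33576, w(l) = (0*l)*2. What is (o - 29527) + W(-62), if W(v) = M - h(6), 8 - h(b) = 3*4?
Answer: -63131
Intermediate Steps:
w(l) = 0 (w(l) = 0*2 = 0)
h(b) = -4 (h(b) = 8 - 3*4 = 8 - 1*12 = 8 - 12 = -4)
M = -32 (M = -9 + (0 - 1*23) = -9 + (0 - 23) = -9 - 23 = -32)
W(v) = -28 (W(v) = -32 - 1*(-4) = -32 + 4 = -28)
(o - 29527) + W(-62) = (-33576 - 29527) - 28 = -63103 - 28 = -63131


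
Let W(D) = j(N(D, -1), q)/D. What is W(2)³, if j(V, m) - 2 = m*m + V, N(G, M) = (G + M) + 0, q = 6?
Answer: 59319/8 ≈ 7414.9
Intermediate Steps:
N(G, M) = G + M
j(V, m) = 2 + V + m² (j(V, m) = 2 + (m*m + V) = 2 + (m² + V) = 2 + (V + m²) = 2 + V + m²)
W(D) = (37 + D)/D (W(D) = (2 + (D - 1) + 6²)/D = (2 + (-1 + D) + 36)/D = (37 + D)/D)
W(2)³ = ((37 + 2)/2)³ = ((½)*39)³ = (39/2)³ = 59319/8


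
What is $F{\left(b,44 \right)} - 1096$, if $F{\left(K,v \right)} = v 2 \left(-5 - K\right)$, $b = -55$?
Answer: $3304$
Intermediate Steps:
$F{\left(K,v \right)} = 2 v \left(-5 - K\right)$
$F{\left(b,44 \right)} - 1096 = \left(-2\right) 44 \left(5 - 55\right) - 1096 = \left(-2\right) 44 \left(-50\right) - 1096 = 4400 - 1096 = 3304$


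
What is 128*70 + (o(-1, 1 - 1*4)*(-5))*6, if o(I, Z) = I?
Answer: 8990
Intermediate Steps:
128*70 + (o(-1, 1 - 1*4)*(-5))*6 = 128*70 - 1*(-5)*6 = 8960 + 5*6 = 8960 + 30 = 8990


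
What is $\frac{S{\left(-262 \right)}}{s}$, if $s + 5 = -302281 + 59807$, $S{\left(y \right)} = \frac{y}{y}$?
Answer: $- \frac{1}{242479} \approx -4.1241 \cdot 10^{-6}$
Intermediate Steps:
$S{\left(y \right)} = 1$
$s = -242479$ ($s = -5 + \left(-302281 + 59807\right) = -5 - 242474 = -242479$)
$\frac{S{\left(-262 \right)}}{s} = 1 \frac{1}{-242479} = 1 \left(- \frac{1}{242479}\right) = - \frac{1}{242479}$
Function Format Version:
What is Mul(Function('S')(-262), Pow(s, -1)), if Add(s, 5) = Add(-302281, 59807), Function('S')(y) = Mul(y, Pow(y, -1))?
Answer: Rational(-1, 242479) ≈ -4.1241e-6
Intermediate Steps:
Function('S')(y) = 1
s = -242479 (s = Add(-5, Add(-302281, 59807)) = Add(-5, -242474) = -242479)
Mul(Function('S')(-262), Pow(s, -1)) = Mul(1, Pow(-242479, -1)) = Mul(1, Rational(-1, 242479)) = Rational(-1, 242479)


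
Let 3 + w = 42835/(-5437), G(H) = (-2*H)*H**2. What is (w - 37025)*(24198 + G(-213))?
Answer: -3896675072636832/5437 ≈ -7.1670e+11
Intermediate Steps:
G(H) = -2*H**3
w = -59146/5437 (w = -3 + 42835/(-5437) = -3 + 42835*(-1/5437) = -3 - 42835/5437 = -59146/5437 ≈ -10.878)
(w - 37025)*(24198 + G(-213)) = (-59146/5437 - 37025)*(24198 - 2*(-213)**3) = -201364071*(24198 - 2*(-9663597))/5437 = -201364071*(24198 + 19327194)/5437 = -201364071/5437*19351392 = -3896675072636832/5437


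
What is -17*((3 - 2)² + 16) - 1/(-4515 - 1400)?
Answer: -1709434/5915 ≈ -289.00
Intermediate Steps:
-17*((3 - 2)² + 16) - 1/(-4515 - 1400) = -17*(1² + 16) - 1/(-5915) = -17*(1 + 16) - 1*(-1/5915) = -17*17 + 1/5915 = -289 + 1/5915 = -1709434/5915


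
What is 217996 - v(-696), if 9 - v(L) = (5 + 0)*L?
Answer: 214507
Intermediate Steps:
v(L) = 9 - 5*L (v(L) = 9 - (5 + 0)*L = 9 - 5*L)
217996 - v(-696) = 217996 - (9 - 5*(-696)) = 217996 - (9 + 3480) = 217996 - 1*3489 = 217996 - 3489 = 214507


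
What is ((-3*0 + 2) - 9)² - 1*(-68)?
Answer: 117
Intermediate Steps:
((-3*0 + 2) - 9)² - 1*(-68) = ((0 + 2) - 9)² + 68 = (2 - 9)² + 68 = (-7)² + 68 = 49 + 68 = 117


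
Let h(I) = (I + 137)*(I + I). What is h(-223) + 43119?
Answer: 81475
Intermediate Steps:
h(I) = 2*I*(137 + I) (h(I) = (137 + I)*(2*I) = 2*I*(137 + I))
h(-223) + 43119 = 2*(-223)*(137 - 223) + 43119 = 2*(-223)*(-86) + 43119 = 38356 + 43119 = 81475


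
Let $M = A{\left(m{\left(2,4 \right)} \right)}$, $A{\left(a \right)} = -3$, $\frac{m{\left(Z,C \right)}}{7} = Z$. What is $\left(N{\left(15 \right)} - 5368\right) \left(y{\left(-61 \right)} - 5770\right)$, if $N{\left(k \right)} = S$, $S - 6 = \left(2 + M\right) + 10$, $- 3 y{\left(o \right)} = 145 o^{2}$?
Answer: $\frac{2980844815}{3} \approx 9.9361 \cdot 10^{8}$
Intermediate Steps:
$m{\left(Z,C \right)} = 7 Z$
$M = -3$
$y{\left(o \right)} = - \frac{145 o^{2}}{3}$
$S = 15$ ($S = 6 + \left(\left(2 - 3\right) + 10\right) = 6 + \left(-1 + 10\right) = 6 + 9 = 15$)
$N{\left(k \right)} = 15$
$\left(N{\left(15 \right)} - 5368\right) \left(y{\left(-61 \right)} - 5770\right) = \left(15 - 5368\right) \left(- \frac{145 \left(-61\right)^{2}}{3} - 5770\right) = - 5353 \left(\left(- \frac{145}{3}\right) 3721 - 5770\right) = - 5353 \left(- \frac{539545}{3} - 5770\right) = \left(-5353\right) \left(- \frac{556855}{3}\right) = \frac{2980844815}{3}$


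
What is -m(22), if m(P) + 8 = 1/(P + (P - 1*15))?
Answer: 231/29 ≈ 7.9655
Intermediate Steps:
m(P) = -8 + 1/(-15 + 2*P) (m(P) = -8 + 1/(P + (P - 1*15)) = -8 + 1/(P + (P - 15)) = -8 + 1/(P + (-15 + P)) = -8 + 1/(-15 + 2*P))
-m(22) = -(121 - 16*22)/(-15 + 2*22) = -(121 - 352)/(-15 + 44) = -(-231)/29 = -1*(-231/29) = 231/29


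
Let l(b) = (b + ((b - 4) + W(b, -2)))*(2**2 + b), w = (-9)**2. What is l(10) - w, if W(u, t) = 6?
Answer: 227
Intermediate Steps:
w = 81
l(b) = (2 + 2*b)*(4 + b) (l(b) = (b + ((b - 4) + 6))*(2**2 + b) = (b + ((-4 + b) + 6))*(4 + b) = (b + (2 + b))*(4 + b) = (2 + 2*b)*(4 + b))
l(10) - w = (8 + 2*10**2 + 10*10) - 1*81 = (8 + 2*100 + 100) - 81 = (8 + 200 + 100) - 81 = 308 - 81 = 227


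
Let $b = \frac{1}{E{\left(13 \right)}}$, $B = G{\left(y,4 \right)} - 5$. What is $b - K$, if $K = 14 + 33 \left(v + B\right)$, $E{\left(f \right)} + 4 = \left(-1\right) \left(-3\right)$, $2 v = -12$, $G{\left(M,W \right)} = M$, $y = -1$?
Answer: $381$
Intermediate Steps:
$B = -6$ ($B = -1 - 5 = -6$)
$v = -6$ ($v = \frac{1}{2} \left(-12\right) = -6$)
$E{\left(f \right)} = -1$ ($E{\left(f \right)} = -4 - -3 = -4 + 3 = -1$)
$K = -382$ ($K = 14 + 33 \left(-6 - 6\right) = 14 + 33 \left(-12\right) = 14 - 396 = -382$)
$b = -1$ ($b = \frac{1}{-1} = -1$)
$b - K = -1 - -382 = -1 + 382 = 381$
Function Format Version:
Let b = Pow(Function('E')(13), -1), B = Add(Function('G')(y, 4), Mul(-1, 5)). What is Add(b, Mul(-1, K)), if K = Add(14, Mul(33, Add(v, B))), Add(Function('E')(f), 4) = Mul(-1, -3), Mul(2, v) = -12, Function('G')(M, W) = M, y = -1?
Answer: 381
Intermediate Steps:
B = -6 (B = Add(-1, Mul(-1, 5)) = Add(-1, -5) = -6)
v = -6 (v = Mul(Rational(1, 2), -12) = -6)
Function('E')(f) = -1 (Function('E')(f) = Add(-4, Mul(-1, -3)) = Add(-4, 3) = -1)
K = -382 (K = Add(14, Mul(33, Add(-6, -6))) = Add(14, Mul(33, -12)) = Add(14, -396) = -382)
b = -1 (b = Pow(-1, -1) = -1)
Add(b, Mul(-1, K)) = Add(-1, Mul(-1, -382)) = Add(-1, 382) = 381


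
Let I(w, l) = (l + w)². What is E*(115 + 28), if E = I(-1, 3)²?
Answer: 2288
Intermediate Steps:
E = 16 (E = ((3 - 1)²)² = (2²)² = 4² = 16)
E*(115 + 28) = 16*(115 + 28) = 16*143 = 2288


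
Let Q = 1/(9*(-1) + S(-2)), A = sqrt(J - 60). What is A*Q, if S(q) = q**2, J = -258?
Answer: -I*sqrt(318)/5 ≈ -3.5665*I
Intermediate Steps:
A = I*sqrt(318) (A = sqrt(-258 - 60) = sqrt(-318) = I*sqrt(318) ≈ 17.833*I)
Q = -1/5 (Q = 1/(9*(-1) + (-2)**2) = 1/(-9 + 4) = 1/(-5) = -1/5 ≈ -0.20000)
A*Q = (I*sqrt(318))*(-1/5) = -I*sqrt(318)/5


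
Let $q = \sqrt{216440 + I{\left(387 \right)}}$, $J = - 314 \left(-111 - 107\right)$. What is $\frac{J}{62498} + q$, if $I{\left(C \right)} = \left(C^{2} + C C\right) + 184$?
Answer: $\frac{34226}{31249} + \sqrt{516162} \approx 719.54$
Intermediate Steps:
$I{\left(C \right)} = 184 + 2 C^{2}$ ($I{\left(C \right)} = \left(C^{2} + C^{2}\right) + 184 = 2 C^{2} + 184 = 184 + 2 C^{2}$)
$J = 68452$ ($J = \left(-314\right) \left(-218\right) = 68452$)
$q = \sqrt{516162}$ ($q = \sqrt{216440 + \left(184 + 2 \cdot 387^{2}\right)} = \sqrt{216440 + \left(184 + 2 \cdot 149769\right)} = \sqrt{216440 + \left(184 + 299538\right)} = \sqrt{216440 + 299722} = \sqrt{516162} \approx 718.44$)
$\frac{J}{62498} + q = \frac{68452}{62498} + \sqrt{516162} = 68452 \cdot \frac{1}{62498} + \sqrt{516162} = \frac{34226}{31249} + \sqrt{516162}$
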